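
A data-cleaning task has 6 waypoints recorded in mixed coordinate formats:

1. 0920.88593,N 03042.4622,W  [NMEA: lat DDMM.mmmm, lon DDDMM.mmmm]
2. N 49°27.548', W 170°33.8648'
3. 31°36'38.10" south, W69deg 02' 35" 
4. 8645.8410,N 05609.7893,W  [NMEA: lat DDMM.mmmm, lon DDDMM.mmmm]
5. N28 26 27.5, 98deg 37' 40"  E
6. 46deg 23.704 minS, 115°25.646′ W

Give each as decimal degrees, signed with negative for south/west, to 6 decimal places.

1. 9.348099, -30.707703
2. 49.459133, -170.564413
3. -31.610583, -69.043056
4. 86.764017, -56.163155
5. 28.440972, 98.627778
6. -46.395067, -115.427433

Point 1:
  Latitude: split at 2 digits → 09° and 20.88593′; 9 + 20.88593/60 = 9.3480988
  N → positive
  λ: split at 3 digits → 030° and 42.4622′; 30 + 42.4622/60 = 30.7077033
  W ⇒ negate
Point 2:
  Lat: 27.548′ = 0.459133°; total 49.4591333
  N ⇒ keep positive
  Longitude: 33.8648′ = 0.564413°; total 170.5644133
  W ⇒ negate
Point 3:
  Lat: 31° + 36/60 + 38.1/3600 = 31 + 0.600000 + 0.010583 = 31.6105833
  hemisphere S, so the sign is −
  Lon: 69 + 2/60 + 35/3600 = 69.0430556
  W → negative
Point 4:
  Lat: split at 2 digits → 86° and 45.841′; 86 + 45.841/60 = 86.7640167
  N ⇒ keep positive
  Longitude: split at 3 digits → 056° and 9.7893′; 56 + 9.7893/60 = 56.1631550
  W → negative
Point 5:
  φ: 28° + 26/60 + 27.5/3600 = 28 + 0.433333 + 0.007639 = 28.4409722
  N → positive
  Lon: 98° + 37/60 + 40/3600 = 98 + 0.616667 + 0.011111 = 98.6277778
  E ⇒ keep positive
Point 6:
  Latitude: 23.704′ = 0.395067°; total 46.3950667
  hemisphere S, so the sign is −
  Longitude: 25.646′ = 0.427433°; total 115.4274333
  W → negative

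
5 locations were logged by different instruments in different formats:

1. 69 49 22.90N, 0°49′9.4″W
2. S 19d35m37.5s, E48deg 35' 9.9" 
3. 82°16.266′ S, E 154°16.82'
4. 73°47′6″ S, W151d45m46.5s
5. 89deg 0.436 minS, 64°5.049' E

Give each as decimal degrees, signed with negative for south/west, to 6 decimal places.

1. 69.823028, -0.819278
2. -19.593750, 48.586083
3. -82.271100, 154.280333
4. -73.785000, -151.762917
5. -89.007267, 64.084150

Point 1:
  φ: 49′ + 22.9″ = 49.38167′; 69 + 49.38167/60 = 69.8230278
  N → positive
  Lon: 49′ + 9.4″ = 49.15667′; 0 + 49.15667/60 = 0.8192778
  W ⇒ negate
Point 2:
  Latitude: 19° + 35/60 + 37.5/3600 = 19 + 0.583333 + 0.010417 = 19.5937500
  hemisphere S, so the sign is −
  Longitude: 35′ + 9.9″ = 35.16500′; 48 + 35.16500/60 = 48.5860833
  E → positive
Point 3:
  φ: 82 + 16.266/60 = 82.2711000
  S → negative
  λ: 154 + 16.82/60 = 154.2803333
  E → positive
Point 4:
  Lat: 73° + 47/60 + 6/3600 = 73 + 0.783333 + 0.001667 = 73.7850000
  hemisphere S, so the sign is −
  λ: 45′ + 46.5″ = 45.77500′; 151 + 45.77500/60 = 151.7629167
  W ⇒ negate
Point 5:
  Latitude: 89 + 0.436/60 = 89.0072667
  S → negative
  Longitude: 64 + 5.049/60 = 64.0841500
  E ⇒ keep positive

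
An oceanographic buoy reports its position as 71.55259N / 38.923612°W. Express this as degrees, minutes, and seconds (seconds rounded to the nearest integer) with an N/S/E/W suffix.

71°33′9″ N, 38°55′25″ W

φ: 0.552590° → 33.15540′; 0.15540 × 60 = 9.32″
Longitude: 0.923612° → 55.41672′; 0.41672 × 60 = 25.00″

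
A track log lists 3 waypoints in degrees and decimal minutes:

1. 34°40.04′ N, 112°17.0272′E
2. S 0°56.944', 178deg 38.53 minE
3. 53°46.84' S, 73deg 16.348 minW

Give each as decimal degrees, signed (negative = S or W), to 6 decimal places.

1. 34.667333, 112.283787
2. -0.949067, 178.642167
3. -53.780667, -73.272467

Point 1:
  Latitude: 34 + 40.04/60 = 34.6673333
  N ⇒ keep positive
  λ: 17.0272′ = 0.283787°; total 112.2837867
  E ⇒ keep positive
Point 2:
  Latitude: 0 + 56.944/60 = 0.9490667
  S ⇒ negate
  λ: 38.53′ = 0.642167°; total 178.6421667
  E → positive
Point 3:
  φ: 46.84′ = 0.780667°; total 53.7806667
  S ⇒ negate
  Lon: 16.348′ = 0.272467°; total 73.2724667
  W → negative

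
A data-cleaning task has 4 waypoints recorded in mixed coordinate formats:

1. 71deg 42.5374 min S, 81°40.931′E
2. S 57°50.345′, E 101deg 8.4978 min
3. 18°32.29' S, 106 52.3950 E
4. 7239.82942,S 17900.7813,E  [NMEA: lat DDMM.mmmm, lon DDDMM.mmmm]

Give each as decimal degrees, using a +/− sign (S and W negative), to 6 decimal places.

1. -71.708957, 81.682183
2. -57.839083, 101.141630
3. -18.538167, 106.873250
4. -72.663824, 179.013022

Point 1:
  Lat: 42.5374′ = 0.708957°; total 71.7089567
  S → negative
  Lon: 81 + 40.931/60 = 81.6821833
  E → positive
Point 2:
  Latitude: 57 + 50.345/60 = 57.8390833
  S → negative
  Longitude: 101 + 8.4978/60 = 101.1416300
  E ⇒ keep positive
Point 3:
  φ: 32.29′ = 0.538167°; total 18.5381667
  S → negative
  Longitude: 52.395′ = 0.873250°; total 106.8732500
  E ⇒ keep positive
Point 4:
  Latitude: split at 2 digits → 72° and 39.82942′; 72 + 39.82942/60 = 72.6638237
  S ⇒ negate
  λ: split at 3 digits → 179° and 0.7813′; 179 + 0.7813/60 = 179.0130217
  E ⇒ keep positive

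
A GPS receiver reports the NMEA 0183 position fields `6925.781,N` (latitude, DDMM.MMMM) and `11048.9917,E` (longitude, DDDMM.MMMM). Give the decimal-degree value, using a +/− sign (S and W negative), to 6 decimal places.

69.429683, 110.816528

Latitude: degrees = first 2 digits = 69, minutes = 25.781; 69 + 25.781/60 = 69.4296833
N ⇒ keep positive
Lon: split at 3 digits → 110° and 48.9917′; 110 + 48.9917/60 = 110.8165283
E ⇒ keep positive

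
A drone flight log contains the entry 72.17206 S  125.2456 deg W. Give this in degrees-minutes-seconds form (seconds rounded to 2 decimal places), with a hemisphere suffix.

Lat: 0.172060° → 10.32360′; 0.32360 × 60 = 19.4160″
Lon: 0.245600 × 60 = 14.73600′ → 14′, remainder × 60 = 44.1600″

72°10′19.42″ S, 125°14′44.16″ W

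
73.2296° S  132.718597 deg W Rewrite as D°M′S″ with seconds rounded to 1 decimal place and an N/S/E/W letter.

Latitude: 0.229600 × 60 = 13.77600′ → 13′, remainder × 60 = 46.560″
Longitude: 0.718597 × 60 = 43.11582′ → 43′, remainder × 60 = 6.949″

73°13′46.6″ S, 132°43′6.9″ W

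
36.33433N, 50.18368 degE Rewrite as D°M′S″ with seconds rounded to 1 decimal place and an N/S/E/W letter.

36°20′3.6″ N, 50°11′1.2″ E

φ: 0.334330 × 60 = 20.05980′ → 20′, remainder × 60 = 3.588″
Longitude: whole degrees 50; 11.02080′ → 11′ and 1.248″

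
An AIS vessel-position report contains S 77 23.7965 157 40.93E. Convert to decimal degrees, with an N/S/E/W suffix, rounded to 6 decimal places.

77.396608° S, 157.682167° E

φ: 77 + 23.7965/60 = 77.3966083
Lon: 157 + 40.93/60 = 157.6821667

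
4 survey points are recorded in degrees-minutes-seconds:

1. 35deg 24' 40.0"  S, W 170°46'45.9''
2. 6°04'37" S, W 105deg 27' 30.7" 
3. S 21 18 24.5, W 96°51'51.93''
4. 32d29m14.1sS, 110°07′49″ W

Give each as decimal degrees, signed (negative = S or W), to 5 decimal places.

Point 1:
  Lat: 24′ + 40″ = 24.66667′; 35 + 24.66667/60 = 35.411111
  hemisphere S, so the sign is −
  λ: 170° + 46/60 + 45.9/3600 = 170 + 0.766667 + 0.012750 = 170.779417
  W ⇒ negate
Point 2:
  φ: 6° + 4/60 + 37/3600 = 6 + 0.066667 + 0.010278 = 6.076944
  S → negative
  λ: 105° + 27/60 + 30.7/3600 = 105 + 0.450000 + 0.008528 = 105.458528
  W → negative
Point 3:
  φ: 21° + 18/60 + 24.5/3600 = 21 + 0.300000 + 0.006806 = 21.306806
  hemisphere S, so the sign is −
  Longitude: 96 + 51/60 + 51.93/3600 = 96.864425
  hemisphere W, so the sign is −
Point 4:
  Latitude: 32° + 29/60 + 14.1/3600 = 32 + 0.483333 + 0.003917 = 32.487250
  hemisphere S, so the sign is −
  Lon: 110° + 7/60 + 49/3600 = 110 + 0.116667 + 0.013611 = 110.130278
  hemisphere W, so the sign is −

1. -35.41111, -170.77942
2. -6.07694, -105.45853
3. -21.30681, -96.86443
4. -32.48725, -110.13028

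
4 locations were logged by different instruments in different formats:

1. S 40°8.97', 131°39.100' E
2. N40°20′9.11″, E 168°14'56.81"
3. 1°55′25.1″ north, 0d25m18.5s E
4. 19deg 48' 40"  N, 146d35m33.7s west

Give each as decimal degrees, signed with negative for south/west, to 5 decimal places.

1. -40.14950, 131.65167
2. 40.33586, 168.24911
3. 1.92364, 0.42181
4. 19.81111, -146.59269

Point 1:
  Lat: 40 + 8.97/60 = 40.149500
  S ⇒ negate
  λ: 39.1′ = 0.651667°; total 131.651667
  E ⇒ keep positive
Point 2:
  Latitude: 20′ + 9.11″ = 20.15183′; 40 + 20.15183/60 = 40.335864
  N ⇒ keep positive
  Lon: 168 + 14/60 + 56.81/3600 = 168.249114
  E → positive
Point 3:
  φ: 1° + 55/60 + 25.1/3600 = 1 + 0.916667 + 0.006972 = 1.923639
  N → positive
  Longitude: 0 + 25/60 + 18.5/3600 = 0.421806
  E ⇒ keep positive
Point 4:
  φ: 19 + 48/60 + 40/3600 = 19.811111
  N ⇒ keep positive
  Lon: 146 + 35/60 + 33.7/3600 = 146.592694
  W → negative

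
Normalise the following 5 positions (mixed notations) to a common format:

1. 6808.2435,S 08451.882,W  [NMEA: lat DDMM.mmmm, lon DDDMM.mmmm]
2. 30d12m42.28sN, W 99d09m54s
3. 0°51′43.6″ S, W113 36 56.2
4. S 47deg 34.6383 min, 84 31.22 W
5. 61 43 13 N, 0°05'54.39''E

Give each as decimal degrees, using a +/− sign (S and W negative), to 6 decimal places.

1. -68.137392, -84.864700
2. 30.211744, -99.165000
3. -0.862111, -113.615611
4. -47.577305, -84.520333
5. 61.720278, 0.098442

Point 1:
  Latitude: degrees = first 2 digits = 68, minutes = 8.2435; 68 + 8.2435/60 = 68.1373917
  S → negative
  Lon: split at 3 digits → 084° and 51.882′; 84 + 51.882/60 = 84.8647000
  W ⇒ negate
Point 2:
  φ: 30° + 12/60 + 42.28/3600 = 30 + 0.200000 + 0.011744 = 30.2117444
  N → positive
  λ: 99° + 9/60 + 54/3600 = 99 + 0.150000 + 0.015000 = 99.1650000
  W → negative
Point 3:
  φ: 0° + 51/60 + 43.6/3600 = 0 + 0.850000 + 0.012111 = 0.8621111
  hemisphere S, so the sign is −
  Longitude: 113 + 36/60 + 56.2/3600 = 113.6156111
  hemisphere W, so the sign is −
Point 4:
  φ: 47 + 34.6383/60 = 47.5773050
  S → negative
  Longitude: 31.22′ = 0.520333°; total 84.5203333
  W → negative
Point 5:
  φ: 61 + 43/60 + 13/3600 = 61.7202778
  N → positive
  λ: 0° + 5/60 + 54.39/3600 = 0 + 0.083333 + 0.015108 = 0.0984417
  E → positive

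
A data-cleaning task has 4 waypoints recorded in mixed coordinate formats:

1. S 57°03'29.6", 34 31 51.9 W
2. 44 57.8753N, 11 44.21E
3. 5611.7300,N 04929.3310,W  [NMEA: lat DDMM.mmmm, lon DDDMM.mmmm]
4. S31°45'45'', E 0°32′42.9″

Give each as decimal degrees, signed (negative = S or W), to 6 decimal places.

Point 1:
  φ: 3′ + 29.6″ = 3.49333′; 57 + 3.49333/60 = 57.0582222
  hemisphere S, so the sign is −
  Longitude: 34 + 31/60 + 51.9/3600 = 34.5310833
  hemisphere W, so the sign is −
Point 2:
  φ: 57.8753′ = 0.964588°; total 44.9645883
  N ⇒ keep positive
  Longitude: 11 + 44.21/60 = 11.7368333
  E ⇒ keep positive
Point 3:
  Latitude: degrees = first 2 digits = 56, minutes = 11.73; 56 + 11.73/60 = 56.1955000
  N ⇒ keep positive
  λ: degrees = first 3 digits = 49, minutes = 29.331; 49 + 29.331/60 = 49.4888500
  W ⇒ negate
Point 4:
  Lat: 31 + 45/60 + 45/3600 = 31.7625000
  S ⇒ negate
  Longitude: 32′ + 42.9″ = 32.71500′; 0 + 32.71500/60 = 0.5452500
  E → positive

1. -57.058222, -34.531083
2. 44.964588, 11.736833
3. 56.195500, -49.488850
4. -31.762500, 0.545250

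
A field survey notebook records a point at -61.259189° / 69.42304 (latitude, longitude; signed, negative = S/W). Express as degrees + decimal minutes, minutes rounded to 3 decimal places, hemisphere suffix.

Latitude is negative → S; |value| = 61.259189
Latitude: 61° + 0.259189 × 60 = 61° 15.55134′
λ: 69° + 0.423040 × 60 = 69° 25.38240′

61° 15.551′ S, 69° 25.382′ E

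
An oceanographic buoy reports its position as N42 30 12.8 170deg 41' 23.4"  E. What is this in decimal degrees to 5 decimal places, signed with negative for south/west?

42.50356, 170.68983

Lat: 42° + 30/60 + 12.8/3600 = 42 + 0.500000 + 0.003556 = 42.503556
N ⇒ keep positive
Longitude: 41′ + 23.4″ = 41.39000′; 170 + 41.39000/60 = 170.689833
E → positive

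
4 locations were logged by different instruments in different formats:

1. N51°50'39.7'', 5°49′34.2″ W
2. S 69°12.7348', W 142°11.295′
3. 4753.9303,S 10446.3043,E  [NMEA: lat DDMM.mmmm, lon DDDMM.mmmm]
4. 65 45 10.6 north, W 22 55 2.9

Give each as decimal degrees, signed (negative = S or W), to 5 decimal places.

1. 51.84436, -5.82617
2. -69.21225, -142.18825
3. -47.89884, 104.77174
4. 65.75294, -22.91747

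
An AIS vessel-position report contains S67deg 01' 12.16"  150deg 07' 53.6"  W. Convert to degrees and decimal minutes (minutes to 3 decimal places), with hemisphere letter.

67° 1.203′ S, 150° 7.893′ W

φ: 1 + 12.16/60 = 1.20267′
λ: 7 + 53.6/60 = 7.89333′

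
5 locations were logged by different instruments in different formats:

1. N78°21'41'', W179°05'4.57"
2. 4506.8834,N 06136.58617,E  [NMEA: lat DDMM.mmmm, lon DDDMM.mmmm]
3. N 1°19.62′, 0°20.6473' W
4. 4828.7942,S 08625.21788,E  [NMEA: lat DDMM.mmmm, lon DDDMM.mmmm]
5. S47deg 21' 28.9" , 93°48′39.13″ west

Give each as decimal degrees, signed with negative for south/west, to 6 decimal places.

1. 78.361389, -179.084603
2. 45.114723, 61.609770
3. 1.327000, -0.344122
4. -48.479903, 86.420298
5. -47.358028, -93.810869

Point 1:
  Lat: 21′ + 41″ = 21.68333′; 78 + 21.68333/60 = 78.3613889
  N → positive
  λ: 179 + 5/60 + 4.57/3600 = 179.0846028
  W ⇒ negate
Point 2:
  Lat: split at 2 digits → 45° and 6.8834′; 45 + 6.8834/60 = 45.1147233
  N → positive
  Longitude: split at 3 digits → 061° and 36.58617′; 61 + 36.58617/60 = 61.6097695
  E → positive
Point 3:
  Lat: 19.62′ = 0.327000°; total 1.3270000
  N ⇒ keep positive
  Longitude: 20.6473′ = 0.344122°; total 0.3441217
  W ⇒ negate
Point 4:
  Latitude: degrees = first 2 digits = 48, minutes = 28.7942; 48 + 28.7942/60 = 48.4799033
  S → negative
  Longitude: degrees = first 3 digits = 86, minutes = 25.21788; 86 + 25.21788/60 = 86.4202980
  E ⇒ keep positive
Point 5:
  φ: 47 + 21/60 + 28.9/3600 = 47.3580278
  S → negative
  Lon: 93 + 48/60 + 39.13/3600 = 93.8108694
  W ⇒ negate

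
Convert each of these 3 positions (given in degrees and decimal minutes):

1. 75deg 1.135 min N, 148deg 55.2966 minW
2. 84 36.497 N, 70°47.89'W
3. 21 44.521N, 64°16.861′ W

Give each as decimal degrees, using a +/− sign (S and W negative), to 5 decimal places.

Point 1:
  Lat: 1.135′ = 0.018917°; total 75.018917
  N → positive
  Lon: 148 + 55.2966/60 = 148.921610
  W → negative
Point 2:
  Latitude: 84 + 36.497/60 = 84.608283
  N ⇒ keep positive
  λ: 70 + 47.89/60 = 70.798167
  W ⇒ negate
Point 3:
  Lat: 44.521′ = 0.742017°; total 21.742017
  N ⇒ keep positive
  λ: 16.861′ = 0.281017°; total 64.281017
  hemisphere W, so the sign is −

1. 75.01892, -148.92161
2. 84.60828, -70.79817
3. 21.74202, -64.28102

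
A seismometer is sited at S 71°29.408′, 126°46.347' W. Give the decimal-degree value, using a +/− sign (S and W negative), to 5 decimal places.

Latitude: 29.408′ = 0.490133°; total 71.490133
S → negative
λ: 126 + 46.347/60 = 126.772450
hemisphere W, so the sign is −

-71.49013, -126.77245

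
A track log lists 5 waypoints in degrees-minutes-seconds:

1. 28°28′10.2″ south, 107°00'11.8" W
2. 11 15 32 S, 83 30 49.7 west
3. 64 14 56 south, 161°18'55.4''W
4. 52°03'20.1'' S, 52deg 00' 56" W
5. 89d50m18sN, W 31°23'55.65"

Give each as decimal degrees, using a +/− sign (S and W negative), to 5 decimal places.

Point 1:
  Latitude: 28′ + 10.2″ = 28.17000′; 28 + 28.17000/60 = 28.469500
  S ⇒ negate
  Lon: 107° + 0/60 + 11.8/3600 = 107 + 0.000000 + 0.003278 = 107.003278
  W ⇒ negate
Point 2:
  Latitude: 11 + 15/60 + 32/3600 = 11.258889
  hemisphere S, so the sign is −
  Longitude: 30′ + 49.7″ = 30.82833′; 83 + 30.82833/60 = 83.513806
  W ⇒ negate
Point 3:
  Latitude: 64 + 14/60 + 56/3600 = 64.248889
  S → negative
  Longitude: 18′ + 55.4″ = 18.92333′; 161 + 18.92333/60 = 161.315389
  W ⇒ negate
Point 4:
  Lat: 52 + 3/60 + 20.1/3600 = 52.055583
  hemisphere S, so the sign is −
  Lon: 52° + 0/60 + 56/3600 = 52 + 0.000000 + 0.015556 = 52.015556
  hemisphere W, so the sign is −
Point 5:
  Latitude: 50′ + 18″ = 50.30000′; 89 + 50.30000/60 = 89.838333
  N → positive
  Lon: 23′ + 55.65″ = 23.92750′; 31 + 23.92750/60 = 31.398792
  W ⇒ negate

1. -28.46950, -107.00328
2. -11.25889, -83.51381
3. -64.24889, -161.31539
4. -52.05558, -52.01556
5. 89.83833, -31.39879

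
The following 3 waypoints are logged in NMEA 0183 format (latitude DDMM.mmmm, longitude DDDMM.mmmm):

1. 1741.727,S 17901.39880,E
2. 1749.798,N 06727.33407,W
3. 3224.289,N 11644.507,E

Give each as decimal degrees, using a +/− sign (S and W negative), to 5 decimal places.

Point 1:
  Lat: split at 2 digits → 17° and 41.727′; 17 + 41.727/60 = 17.695450
  hemisphere S, so the sign is −
  Lon: degrees = first 3 digits = 179, minutes = 1.3988; 179 + 1.3988/60 = 179.023313
  E ⇒ keep positive
Point 2:
  Latitude: split at 2 digits → 17° and 49.798′; 17 + 49.798/60 = 17.829967
  N ⇒ keep positive
  Lon: degrees = first 3 digits = 67, minutes = 27.33407; 67 + 27.33407/60 = 67.455568
  hemisphere W, so the sign is −
Point 3:
  Latitude: degrees = first 2 digits = 32, minutes = 24.289; 32 + 24.289/60 = 32.404817
  N ⇒ keep positive
  Longitude: split at 3 digits → 116° and 44.507′; 116 + 44.507/60 = 116.741783
  E ⇒ keep positive

1. -17.69545, 179.02331
2. 17.82997, -67.45557
3. 32.40482, 116.74178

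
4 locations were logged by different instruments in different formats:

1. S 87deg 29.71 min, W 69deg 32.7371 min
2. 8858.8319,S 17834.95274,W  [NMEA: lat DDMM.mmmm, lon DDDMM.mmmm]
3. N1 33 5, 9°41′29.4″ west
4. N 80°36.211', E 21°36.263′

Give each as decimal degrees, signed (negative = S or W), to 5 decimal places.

1. -87.49517, -69.54562
2. -88.98053, -178.58255
3. 1.55139, -9.69150
4. 80.60352, 21.60438

Point 1:
  Lat: 87 + 29.71/60 = 87.495167
  hemisphere S, so the sign is −
  Longitude: 69 + 32.7371/60 = 69.545618
  W → negative
Point 2:
  Latitude: degrees = first 2 digits = 88, minutes = 58.8319; 88 + 58.8319/60 = 88.980532
  S ⇒ negate
  Longitude: degrees = first 3 digits = 178, minutes = 34.95274; 178 + 34.95274/60 = 178.582546
  W ⇒ negate
Point 3:
  Latitude: 1° + 33/60 + 5/3600 = 1 + 0.550000 + 0.001389 = 1.551389
  N ⇒ keep positive
  λ: 9 + 41/60 + 29.4/3600 = 9.691500
  W → negative
Point 4:
  Lat: 80 + 36.211/60 = 80.603517
  N → positive
  λ: 36.263′ = 0.604383°; total 21.604383
  E ⇒ keep positive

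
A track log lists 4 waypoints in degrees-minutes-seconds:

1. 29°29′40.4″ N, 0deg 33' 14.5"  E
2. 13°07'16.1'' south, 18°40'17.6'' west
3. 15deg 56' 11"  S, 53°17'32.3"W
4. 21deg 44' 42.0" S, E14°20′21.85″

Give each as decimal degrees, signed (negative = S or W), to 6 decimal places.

1. 29.494556, 0.554028
2. -13.121139, -18.671556
3. -15.936389, -53.292306
4. -21.745000, 14.339403

Point 1:
  φ: 29 + 29/60 + 40.4/3600 = 29.4945556
  N ⇒ keep positive
  Lon: 0° + 33/60 + 14.5/3600 = 0 + 0.550000 + 0.004028 = 0.5540278
  E → positive
Point 2:
  Latitude: 7′ + 16.1″ = 7.26833′; 13 + 7.26833/60 = 13.1211389
  S ⇒ negate
  λ: 18 + 40/60 + 17.6/3600 = 18.6715556
  W → negative
Point 3:
  Lat: 56′ + 11″ = 56.18333′; 15 + 56.18333/60 = 15.9363889
  hemisphere S, so the sign is −
  λ: 53 + 17/60 + 32.3/3600 = 53.2923056
  W → negative
Point 4:
  Lat: 44′ + 42″ = 44.70000′; 21 + 44.70000/60 = 21.7450000
  S → negative
  Longitude: 14° + 20/60 + 21.85/3600 = 14 + 0.333333 + 0.006069 = 14.3394028
  E → positive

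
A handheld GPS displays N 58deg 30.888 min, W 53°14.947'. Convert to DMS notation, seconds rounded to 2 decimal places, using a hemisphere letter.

φ: fractional minutes 0.88800 × 60 = 53.2800″
Longitude: 14.94700′ → 14′ and 0.94700 × 60 = 56.8200″

58°30′53.28″ N, 53°14′56.82″ W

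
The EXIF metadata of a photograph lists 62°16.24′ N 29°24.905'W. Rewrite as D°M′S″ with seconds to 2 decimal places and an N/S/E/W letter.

62°16′14.40″ N, 29°24′54.30″ W

Lat: 16.24000′ → 16′ and 0.24000 × 60 = 14.4000″
Longitude: 24.90500′ → 24′ and 0.90500 × 60 = 54.3000″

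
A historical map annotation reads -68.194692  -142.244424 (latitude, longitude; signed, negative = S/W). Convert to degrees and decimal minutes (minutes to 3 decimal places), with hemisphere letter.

68° 11.682′ S, 142° 14.665′ W

Latitude is negative → S; |value| = 68.194692
φ: minutes = (68.194692 − 68) × 60 = 11.68152
Longitude is negative → W; |value| = 142.244424
λ: minutes = (142.244424 − 142) × 60 = 14.66544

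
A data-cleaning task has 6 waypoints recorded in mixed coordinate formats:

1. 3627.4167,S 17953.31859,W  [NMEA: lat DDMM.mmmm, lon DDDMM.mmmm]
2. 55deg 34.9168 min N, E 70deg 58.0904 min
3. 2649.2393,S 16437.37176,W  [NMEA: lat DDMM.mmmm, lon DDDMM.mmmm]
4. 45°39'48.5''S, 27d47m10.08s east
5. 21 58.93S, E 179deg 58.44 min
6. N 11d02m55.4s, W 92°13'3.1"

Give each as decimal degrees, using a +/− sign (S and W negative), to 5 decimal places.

Point 1:
  Lat: split at 2 digits → 36° and 27.4167′; 36 + 27.4167/60 = 36.456945
  hemisphere S, so the sign is −
  Longitude: degrees = first 3 digits = 179, minutes = 53.31859; 179 + 53.31859/60 = 179.888643
  W → negative
Point 2:
  Lat: 34.9168′ = 0.581947°; total 55.581947
  N ⇒ keep positive
  Longitude: 58.0904′ = 0.968173°; total 70.968173
  E ⇒ keep positive
Point 3:
  Latitude: degrees = first 2 digits = 26, minutes = 49.2393; 26 + 49.2393/60 = 26.820655
  S ⇒ negate
  Longitude: degrees = first 3 digits = 164, minutes = 37.37176; 164 + 37.37176/60 = 164.622863
  hemisphere W, so the sign is −
Point 4:
  φ: 45° + 39/60 + 48.5/3600 = 45 + 0.650000 + 0.013472 = 45.663472
  S ⇒ negate
  Lon: 47′ + 10.08″ = 47.16800′; 27 + 47.16800/60 = 27.786133
  E → positive
Point 5:
  φ: 58.93′ = 0.982167°; total 21.982167
  S → negative
  Longitude: 179 + 58.44/60 = 179.974000
  E → positive
Point 6:
  Lat: 2′ + 55.4″ = 2.92333′; 11 + 2.92333/60 = 11.048722
  N → positive
  Lon: 92° + 13/60 + 3.1/3600 = 92 + 0.216667 + 0.000861 = 92.217528
  W ⇒ negate

1. -36.45695, -179.88864
2. 55.58195, 70.96817
3. -26.82066, -164.62286
4. -45.66347, 27.78613
5. -21.98217, 179.97400
6. 11.04872, -92.21753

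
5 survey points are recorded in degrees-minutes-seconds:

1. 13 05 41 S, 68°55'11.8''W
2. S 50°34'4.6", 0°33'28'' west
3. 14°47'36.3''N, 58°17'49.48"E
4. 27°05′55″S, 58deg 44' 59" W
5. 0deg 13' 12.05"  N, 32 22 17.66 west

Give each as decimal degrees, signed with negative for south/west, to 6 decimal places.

1. -13.094722, -68.919944
2. -50.567944, -0.557778
3. 14.793417, 58.297078
4. -27.098611, -58.749722
5. 0.220014, -32.371572

Point 1:
  Latitude: 13 + 5/60 + 41/3600 = 13.0947222
  hemisphere S, so the sign is −
  Longitude: 55′ + 11.8″ = 55.19667′; 68 + 55.19667/60 = 68.9199444
  hemisphere W, so the sign is −
Point 2:
  Latitude: 34′ + 4.6″ = 34.07667′; 50 + 34.07667/60 = 50.5679444
  hemisphere S, so the sign is −
  λ: 0 + 33/60 + 28/3600 = 0.5577778
  hemisphere W, so the sign is −
Point 3:
  Latitude: 14 + 47/60 + 36.3/3600 = 14.7934167
  N ⇒ keep positive
  Longitude: 58° + 17/60 + 49.48/3600 = 58 + 0.283333 + 0.013744 = 58.2970778
  E → positive
Point 4:
  Latitude: 27° + 5/60 + 55/3600 = 27 + 0.083333 + 0.015278 = 27.0986111
  S ⇒ negate
  Lon: 44′ + 59″ = 44.98333′; 58 + 44.98333/60 = 58.7497222
  W → negative
Point 5:
  φ: 0 + 13/60 + 12.05/3600 = 0.2200139
  N → positive
  λ: 32° + 22/60 + 17.66/3600 = 32 + 0.366667 + 0.004906 = 32.3715722
  W → negative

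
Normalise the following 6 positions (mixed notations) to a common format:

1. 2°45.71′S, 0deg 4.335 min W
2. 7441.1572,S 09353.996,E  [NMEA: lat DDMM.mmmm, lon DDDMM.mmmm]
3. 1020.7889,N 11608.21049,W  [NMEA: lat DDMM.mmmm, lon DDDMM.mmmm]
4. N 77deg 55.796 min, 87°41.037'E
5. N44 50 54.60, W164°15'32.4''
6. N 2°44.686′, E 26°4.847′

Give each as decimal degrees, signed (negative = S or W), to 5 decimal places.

1. -2.76183, -0.07225
2. -74.68595, 93.89993
3. 10.34648, -116.13684
4. 77.92993, 87.68395
5. 44.84850, -164.25900
6. 2.74477, 26.08078

Point 1:
  Latitude: 45.71′ = 0.761833°; total 2.761833
  hemisphere S, so the sign is −
  Longitude: 0 + 4.335/60 = 0.072250
  W ⇒ negate
Point 2:
  φ: split at 2 digits → 74° and 41.1572′; 74 + 41.1572/60 = 74.685953
  S ⇒ negate
  Longitude: degrees = first 3 digits = 93, minutes = 53.996; 93 + 53.996/60 = 93.899933
  E ⇒ keep positive
Point 3:
  φ: split at 2 digits → 10° and 20.7889′; 10 + 20.7889/60 = 10.346482
  N ⇒ keep positive
  Longitude: split at 3 digits → 116° and 8.21049′; 116 + 8.21049/60 = 116.136842
  hemisphere W, so the sign is −
Point 4:
  Latitude: 55.796′ = 0.929933°; total 77.929933
  N ⇒ keep positive
  λ: 41.037′ = 0.683950°; total 87.683950
  E → positive
Point 5:
  φ: 44° + 50/60 + 54.6/3600 = 44 + 0.833333 + 0.015167 = 44.848500
  N ⇒ keep positive
  Lon: 15′ + 32.4″ = 15.54000′; 164 + 15.54000/60 = 164.259000
  hemisphere W, so the sign is −
Point 6:
  Latitude: 44.686′ = 0.744767°; total 2.744767
  N → positive
  λ: 26 + 4.847/60 = 26.080783
  E → positive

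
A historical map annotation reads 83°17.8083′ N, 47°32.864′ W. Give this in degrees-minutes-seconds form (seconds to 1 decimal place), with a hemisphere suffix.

Lat: fractional minutes 0.80830 × 60 = 48.498″
Lon: 32.86400′ → 32′ and 0.86400 × 60 = 51.840″

83°17′48.5″ N, 47°32′51.8″ W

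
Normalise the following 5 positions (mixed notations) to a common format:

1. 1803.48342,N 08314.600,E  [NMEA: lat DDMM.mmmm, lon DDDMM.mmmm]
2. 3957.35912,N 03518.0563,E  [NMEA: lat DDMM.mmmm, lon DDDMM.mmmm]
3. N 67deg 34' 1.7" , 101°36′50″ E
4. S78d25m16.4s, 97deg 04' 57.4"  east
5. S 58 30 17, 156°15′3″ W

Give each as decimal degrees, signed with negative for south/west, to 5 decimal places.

Point 1:
  Latitude: degrees = first 2 digits = 18, minutes = 3.48342; 18 + 3.48342/60 = 18.058057
  N ⇒ keep positive
  Longitude: split at 3 digits → 083° and 14.6′; 83 + 14.6/60 = 83.243333
  E → positive
Point 2:
  Latitude: split at 2 digits → 39° and 57.35912′; 39 + 57.35912/60 = 39.955985
  N ⇒ keep positive
  Longitude: split at 3 digits → 035° and 18.0563′; 35 + 18.0563/60 = 35.300938
  E ⇒ keep positive
Point 3:
  Latitude: 67 + 34/60 + 1.7/3600 = 67.567139
  N ⇒ keep positive
  λ: 101° + 36/60 + 50/3600 = 101 + 0.600000 + 0.013889 = 101.613889
  E ⇒ keep positive
Point 4:
  Latitude: 78 + 25/60 + 16.4/3600 = 78.421222
  hemisphere S, so the sign is −
  Lon: 4′ + 57.4″ = 4.95667′; 97 + 4.95667/60 = 97.082611
  E ⇒ keep positive
Point 5:
  φ: 58 + 30/60 + 17/3600 = 58.504722
  S → negative
  λ: 15′ + 3″ = 15.05000′; 156 + 15.05000/60 = 156.250833
  W ⇒ negate

1. 18.05806, 83.24333
2. 39.95599, 35.30094
3. 67.56714, 101.61389
4. -78.42122, 97.08261
5. -58.50472, -156.25083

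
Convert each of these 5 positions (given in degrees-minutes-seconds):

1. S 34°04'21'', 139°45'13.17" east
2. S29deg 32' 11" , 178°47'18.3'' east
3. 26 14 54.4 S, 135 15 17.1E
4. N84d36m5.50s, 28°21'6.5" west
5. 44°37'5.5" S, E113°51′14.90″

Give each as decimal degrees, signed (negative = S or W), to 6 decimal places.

Point 1:
  φ: 4′ + 21″ = 4.35000′; 34 + 4.35000/60 = 34.0725000
  S ⇒ negate
  Longitude: 45′ + 13.17″ = 45.21950′; 139 + 45.21950/60 = 139.7536583
  E → positive
Point 2:
  φ: 29 + 32/60 + 11/3600 = 29.5363889
  hemisphere S, so the sign is −
  Lon: 178° + 47/60 + 18.3/3600 = 178 + 0.783333 + 0.005083 = 178.7884167
  E ⇒ keep positive
Point 3:
  φ: 26 + 14/60 + 54.4/3600 = 26.2484444
  S ⇒ negate
  Longitude: 15′ + 17.1″ = 15.28500′; 135 + 15.28500/60 = 135.2547500
  E → positive
Point 4:
  Lat: 36′ + 5.5″ = 36.09167′; 84 + 36.09167/60 = 84.6015278
  N ⇒ keep positive
  λ: 28 + 21/60 + 6.5/3600 = 28.3518056
  W → negative
Point 5:
  φ: 44° + 37/60 + 5.5/3600 = 44 + 0.616667 + 0.001528 = 44.6181944
  S → negative
  Longitude: 51′ + 14.9″ = 51.24833′; 113 + 51.24833/60 = 113.8541389
  E → positive

1. -34.072500, 139.753658
2. -29.536389, 178.788417
3. -26.248444, 135.254750
4. 84.601528, -28.351806
5. -44.618194, 113.854139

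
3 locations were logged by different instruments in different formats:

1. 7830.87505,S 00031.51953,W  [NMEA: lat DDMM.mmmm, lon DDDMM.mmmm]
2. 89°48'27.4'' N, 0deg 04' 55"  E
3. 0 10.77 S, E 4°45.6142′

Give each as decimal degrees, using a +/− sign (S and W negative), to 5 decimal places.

1. -78.51458, -0.52533
2. 89.80761, 0.08194
3. -0.17950, 4.76024

Point 1:
  Latitude: degrees = first 2 digits = 78, minutes = 30.87505; 78 + 30.87505/60 = 78.514584
  S → negative
  λ: degrees = first 3 digits = 0, minutes = 31.51953; 0 + 31.51953/60 = 0.525326
  W ⇒ negate
Point 2:
  φ: 89° + 48/60 + 27.4/3600 = 89 + 0.800000 + 0.007611 = 89.807611
  N → positive
  Lon: 4′ + 55″ = 4.91667′; 0 + 4.91667/60 = 0.081944
  E → positive
Point 3:
  Latitude: 10.77′ = 0.179500°; total 0.179500
  S → negative
  Lon: 45.6142′ = 0.760237°; total 4.760237
  E ⇒ keep positive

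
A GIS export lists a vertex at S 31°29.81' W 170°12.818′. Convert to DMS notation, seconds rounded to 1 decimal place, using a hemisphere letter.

Lat: 29.81000′ → 29′ and 0.81000 × 60 = 48.600″
λ: fractional minutes 0.81800 × 60 = 49.080″

31°29′48.6″ S, 170°12′49.1″ W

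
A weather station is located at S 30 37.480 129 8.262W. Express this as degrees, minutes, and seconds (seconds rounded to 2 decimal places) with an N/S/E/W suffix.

30°37′28.80″ S, 129°08′15.72″ W

Latitude: 37.48000′ → 37′ and 0.48000 × 60 = 28.8000″
Longitude: fractional minutes 0.26200 × 60 = 15.7200″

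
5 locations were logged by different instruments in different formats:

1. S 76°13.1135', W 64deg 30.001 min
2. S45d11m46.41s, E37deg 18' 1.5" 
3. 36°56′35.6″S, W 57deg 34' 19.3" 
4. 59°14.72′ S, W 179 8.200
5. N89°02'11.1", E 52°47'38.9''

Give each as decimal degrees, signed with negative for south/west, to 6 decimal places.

Point 1:
  Latitude: 76 + 13.1135/60 = 76.2185583
  S → negative
  Lon: 30.001′ = 0.500017°; total 64.5000167
  W ⇒ negate
Point 2:
  Latitude: 45° + 11/60 + 46.41/3600 = 45 + 0.183333 + 0.012892 = 45.1962250
  hemisphere S, so the sign is −
  λ: 18′ + 1.5″ = 18.02500′; 37 + 18.02500/60 = 37.3004167
  E → positive
Point 3:
  φ: 36° + 56/60 + 35.6/3600 = 36 + 0.933333 + 0.009889 = 36.9432222
  S → negative
  λ: 34′ + 19.3″ = 34.32167′; 57 + 34.32167/60 = 57.5720278
  hemisphere W, so the sign is −
Point 4:
  Latitude: 14.72′ = 0.245333°; total 59.2453333
  S ⇒ negate
  Lon: 8.2′ = 0.136667°; total 179.1366667
  W → negative
Point 5:
  Lat: 89° + 2/60 + 11.1/3600 = 89 + 0.033333 + 0.003083 = 89.0364167
  N ⇒ keep positive
  λ: 52 + 47/60 + 38.9/3600 = 52.7941389
  E ⇒ keep positive

1. -76.218558, -64.500017
2. -45.196225, 37.300417
3. -36.943222, -57.572028
4. -59.245333, -179.136667
5. 89.036417, 52.794139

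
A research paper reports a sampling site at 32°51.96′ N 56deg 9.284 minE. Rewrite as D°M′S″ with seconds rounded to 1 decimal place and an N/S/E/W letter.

Lat: 51.96000′ → 51′ and 0.96000 × 60 = 57.600″
Lon: fractional minutes 0.28400 × 60 = 17.040″

32°51′57.6″ N, 56°09′17.0″ E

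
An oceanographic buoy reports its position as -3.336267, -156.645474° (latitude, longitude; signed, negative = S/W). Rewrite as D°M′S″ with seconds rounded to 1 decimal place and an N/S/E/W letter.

Latitude is negative → S; |value| = 3.336267
Lat: whole degrees 3; 20.17602′ → 20′ and 10.561″
Longitude is negative → W; |value| = 156.645474
Longitude: 0.645474 × 60 = 38.72844′ → 38′, remainder × 60 = 43.706″

3°20′10.6″ S, 156°38′43.7″ W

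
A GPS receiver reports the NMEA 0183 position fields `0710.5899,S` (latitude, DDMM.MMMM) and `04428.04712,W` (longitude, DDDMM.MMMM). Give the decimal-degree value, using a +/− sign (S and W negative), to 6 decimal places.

Latitude: split at 2 digits → 07° and 10.5899′; 7 + 10.5899/60 = 7.1764983
S ⇒ negate
Lon: degrees = first 3 digits = 44, minutes = 28.04712; 44 + 28.04712/60 = 44.4674520
W ⇒ negate

-7.176498, -44.467452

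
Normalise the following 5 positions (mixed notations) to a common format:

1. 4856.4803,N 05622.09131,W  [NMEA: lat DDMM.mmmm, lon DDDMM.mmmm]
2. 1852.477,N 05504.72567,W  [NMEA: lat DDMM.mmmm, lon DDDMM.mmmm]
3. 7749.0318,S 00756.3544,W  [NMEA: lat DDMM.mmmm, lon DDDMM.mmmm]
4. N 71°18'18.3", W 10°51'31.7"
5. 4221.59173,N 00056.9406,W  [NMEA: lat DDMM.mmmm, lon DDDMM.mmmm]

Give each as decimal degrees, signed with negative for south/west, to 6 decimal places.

1. 48.941338, -56.368189
2. 18.874617, -55.078761
3. -77.817197, -7.939240
4. 71.305083, -10.858806
5. 42.359862, -0.949010

Point 1:
  Lat: degrees = first 2 digits = 48, minutes = 56.4803; 48 + 56.4803/60 = 48.9413383
  N → positive
  Longitude: degrees = first 3 digits = 56, minutes = 22.09131; 56 + 22.09131/60 = 56.3681885
  hemisphere W, so the sign is −
Point 2:
  Latitude: split at 2 digits → 18° and 52.477′; 18 + 52.477/60 = 18.8746167
  N ⇒ keep positive
  λ: split at 3 digits → 055° and 4.72567′; 55 + 4.72567/60 = 55.0787612
  W ⇒ negate
Point 3:
  Lat: degrees = first 2 digits = 77, minutes = 49.0318; 77 + 49.0318/60 = 77.8171967
  S → negative
  Longitude: degrees = first 3 digits = 7, minutes = 56.3544; 7 + 56.3544/60 = 7.9392400
  hemisphere W, so the sign is −
Point 4:
  Latitude: 18′ + 18.3″ = 18.30500′; 71 + 18.30500/60 = 71.3050833
  N ⇒ keep positive
  λ: 51′ + 31.7″ = 51.52833′; 10 + 51.52833/60 = 10.8588056
  W ⇒ negate
Point 5:
  Lat: split at 2 digits → 42° and 21.59173′; 42 + 21.59173/60 = 42.3598622
  N → positive
  Longitude: split at 3 digits → 000° and 56.9406′; 0 + 56.9406/60 = 0.9490100
  W → negative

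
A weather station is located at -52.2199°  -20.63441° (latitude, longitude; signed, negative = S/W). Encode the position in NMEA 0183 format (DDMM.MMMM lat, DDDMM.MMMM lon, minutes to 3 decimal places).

5213.194,S / 02038.065,W

Latitude is negative → S; |value| = 52.219900
Latitude: 52° + 0.219900 × 60 = 52° 13.19400′
Longitude is negative → W; |value| = 20.634410
Longitude: 20° + 0.634410 × 60 = 20° 38.06460′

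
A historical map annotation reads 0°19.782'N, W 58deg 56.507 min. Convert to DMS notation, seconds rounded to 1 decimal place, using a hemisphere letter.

Lat: fractional minutes 0.78200 × 60 = 46.920″
Longitude: fractional minutes 0.50700 × 60 = 30.420″

0°19′46.9″ N, 58°56′30.4″ W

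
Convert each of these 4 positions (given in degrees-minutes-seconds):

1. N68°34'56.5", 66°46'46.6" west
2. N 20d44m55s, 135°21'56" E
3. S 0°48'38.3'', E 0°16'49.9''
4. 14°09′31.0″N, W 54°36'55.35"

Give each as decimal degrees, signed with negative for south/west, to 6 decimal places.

1. 68.582361, -66.779611
2. 20.748611, 135.365556
3. -0.810639, 0.280528
4. 14.158611, -54.615375

Point 1:
  Latitude: 68° + 34/60 + 56.5/3600 = 68 + 0.566667 + 0.015694 = 68.5823611
  N → positive
  λ: 46′ + 46.6″ = 46.77667′; 66 + 46.77667/60 = 66.7796111
  hemisphere W, so the sign is −
Point 2:
  φ: 44′ + 55″ = 44.91667′; 20 + 44.91667/60 = 20.7486111
  N ⇒ keep positive
  Longitude: 135° + 21/60 + 56/3600 = 135 + 0.350000 + 0.015556 = 135.3655556
  E → positive
Point 3:
  φ: 0° + 48/60 + 38.3/3600 = 0 + 0.800000 + 0.010639 = 0.8106389
  hemisphere S, so the sign is −
  Lon: 0° + 16/60 + 49.9/3600 = 0 + 0.266667 + 0.013861 = 0.2805278
  E → positive
Point 4:
  Lat: 14 + 9/60 + 31/3600 = 14.1586111
  N → positive
  λ: 36′ + 55.35″ = 36.92250′; 54 + 36.92250/60 = 54.6153750
  W → negative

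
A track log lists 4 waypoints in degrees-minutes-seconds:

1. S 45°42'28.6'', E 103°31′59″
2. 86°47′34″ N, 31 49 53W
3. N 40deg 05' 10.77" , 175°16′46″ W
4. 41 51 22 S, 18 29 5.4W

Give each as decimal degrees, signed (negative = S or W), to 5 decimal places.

1. -45.70794, 103.53306
2. 86.79278, -31.83139
3. 40.08633, -175.27944
4. -41.85611, -18.48483

Point 1:
  Lat: 45 + 42/60 + 28.6/3600 = 45.707944
  hemisphere S, so the sign is −
  Lon: 103 + 31/60 + 59/3600 = 103.533056
  E ⇒ keep positive
Point 2:
  Latitude: 47′ + 34″ = 47.56667′; 86 + 47.56667/60 = 86.792778
  N ⇒ keep positive
  λ: 49′ + 53″ = 49.88333′; 31 + 49.88333/60 = 31.831389
  W ⇒ negate
Point 3:
  φ: 40° + 5/60 + 10.77/3600 = 40 + 0.083333 + 0.002992 = 40.086325
  N → positive
  Lon: 175° + 16/60 + 46/3600 = 175 + 0.266667 + 0.012778 = 175.279444
  hemisphere W, so the sign is −
Point 4:
  Lat: 41° + 51/60 + 22/3600 = 41 + 0.850000 + 0.006111 = 41.856111
  S ⇒ negate
  λ: 18 + 29/60 + 5.4/3600 = 18.484833
  hemisphere W, so the sign is −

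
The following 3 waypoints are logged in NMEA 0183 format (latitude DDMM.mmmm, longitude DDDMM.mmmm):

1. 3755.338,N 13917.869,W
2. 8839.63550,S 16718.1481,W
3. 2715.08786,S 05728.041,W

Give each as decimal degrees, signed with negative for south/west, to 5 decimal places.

1. 37.92230, -139.29782
2. -88.66059, -167.30247
3. -27.25146, -57.46735

Point 1:
  Lat: split at 2 digits → 37° and 55.338′; 37 + 55.338/60 = 37.922300
  N → positive
  Lon: degrees = first 3 digits = 139, minutes = 17.869; 139 + 17.869/60 = 139.297817
  hemisphere W, so the sign is −
Point 2:
  φ: degrees = first 2 digits = 88, minutes = 39.6355; 88 + 39.6355/60 = 88.660592
  hemisphere S, so the sign is −
  Longitude: split at 3 digits → 167° and 18.1481′; 167 + 18.1481/60 = 167.302468
  W → negative
Point 3:
  φ: degrees = first 2 digits = 27, minutes = 15.08786; 27 + 15.08786/60 = 27.251464
  hemisphere S, so the sign is −
  Lon: split at 3 digits → 057° and 28.041′; 57 + 28.041/60 = 57.467350
  hemisphere W, so the sign is −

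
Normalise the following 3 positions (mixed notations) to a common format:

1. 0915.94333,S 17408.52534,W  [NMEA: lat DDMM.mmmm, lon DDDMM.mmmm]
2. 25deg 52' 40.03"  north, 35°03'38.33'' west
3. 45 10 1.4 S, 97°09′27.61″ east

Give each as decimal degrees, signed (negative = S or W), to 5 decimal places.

1. -9.26572, -174.14209
2. 25.87779, -35.06065
3. -45.16706, 97.15767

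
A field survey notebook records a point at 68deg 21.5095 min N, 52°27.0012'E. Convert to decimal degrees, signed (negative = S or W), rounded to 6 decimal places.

68.358492, 52.450020

Latitude: 68 + 21.5095/60 = 68.3584917
N ⇒ keep positive
Lon: 52 + 27.0012/60 = 52.4500200
E ⇒ keep positive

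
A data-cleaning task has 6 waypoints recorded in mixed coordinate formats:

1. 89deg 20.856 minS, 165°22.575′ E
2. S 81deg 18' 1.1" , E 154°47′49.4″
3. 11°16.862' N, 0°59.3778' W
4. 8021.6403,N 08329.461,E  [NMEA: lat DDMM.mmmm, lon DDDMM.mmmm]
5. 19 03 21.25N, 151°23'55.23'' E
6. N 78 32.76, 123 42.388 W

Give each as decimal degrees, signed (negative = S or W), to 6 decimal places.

Point 1:
  Latitude: 20.856′ = 0.347600°; total 89.3476000
  hemisphere S, so the sign is −
  Longitude: 22.575′ = 0.376250°; total 165.3762500
  E → positive
Point 2:
  Lat: 81 + 18/60 + 1.1/3600 = 81.3003056
  S ⇒ negate
  Lon: 154° + 47/60 + 49.4/3600 = 154 + 0.783333 + 0.013722 = 154.7970556
  E ⇒ keep positive
Point 3:
  Latitude: 16.862′ = 0.281033°; total 11.2810333
  N ⇒ keep positive
  λ: 0 + 59.3778/60 = 0.9896300
  W ⇒ negate
Point 4:
  Lat: split at 2 digits → 80° and 21.6403′; 80 + 21.6403/60 = 80.3606717
  N ⇒ keep positive
  λ: split at 3 digits → 083° and 29.461′; 83 + 29.461/60 = 83.4910167
  E → positive
Point 5:
  Latitude: 19 + 3/60 + 21.25/3600 = 19.0559028
  N → positive
  Longitude: 23′ + 55.23″ = 23.92050′; 151 + 23.92050/60 = 151.3986750
  E → positive
Point 6:
  φ: 32.76′ = 0.546000°; total 78.5460000
  N → positive
  Lon: 42.388′ = 0.706467°; total 123.7064667
  W ⇒ negate

1. -89.347600, 165.376250
2. -81.300306, 154.797056
3. 11.281033, -0.989630
4. 80.360672, 83.491017
5. 19.055903, 151.398675
6. 78.546000, -123.706467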